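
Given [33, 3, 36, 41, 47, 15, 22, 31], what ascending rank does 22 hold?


Sort ascending: [3, 15, 22, 31, 33, 36, 41, 47]
Find 22 in the sorted list.
22 is at position 3 (1-indexed).
Final answer: 3


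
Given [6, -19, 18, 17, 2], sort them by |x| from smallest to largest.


Compute absolute values:
  |6| = 6
  |-19| = 19
  |18| = 18
  |17| = 17
  |2| = 2
Absolute values in increasing order: 2 < 6 < 17 < 18 < 19
Listing the original numbers in that order gives the answer.
Final answer: [2, 6, 17, 18, -19]


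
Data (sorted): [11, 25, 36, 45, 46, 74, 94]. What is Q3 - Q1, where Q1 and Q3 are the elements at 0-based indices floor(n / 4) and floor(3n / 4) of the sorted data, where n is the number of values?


The data has n = 7 elements.
Q1 index = floor(7 / 4) = floor(1.75) = 1; Q3 index = floor(3 * 7 / 4) = floor(5.25) = 5
Q1 = element at index 1 = 25
Q3 = element at index 5 = 74
IQR = 74 - 25 = 49
Final answer: 49


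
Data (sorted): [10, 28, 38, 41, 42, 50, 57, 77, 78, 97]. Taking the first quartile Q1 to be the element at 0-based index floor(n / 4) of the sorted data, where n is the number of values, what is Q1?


The list has n = 10 elements.
Q1 index = floor(10 / 4) = floor(2.5) = 2
Counting from index 0 in the sorted data, the element at index 2 is 38.
Final answer: 38


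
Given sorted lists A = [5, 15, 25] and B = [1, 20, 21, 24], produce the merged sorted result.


List A: [5, 15, 25]
List B: [1, 20, 21, 24]
Repeatedly compare the front elements and take the smaller:
  5 vs 1 -> take 1
  5 vs 20 -> take 5
  15 vs 20 -> take 15
  25 vs 20 -> take 20
  25 vs 21 -> take 21
  25 vs 24 -> take 24
  B is exhausted; append the rest of A: [25]
Final answer: [1, 5, 15, 20, 21, 24, 25]


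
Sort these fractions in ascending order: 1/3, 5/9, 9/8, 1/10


Convert to decimal for comparison:
  1/3 = 0.3333
  5/9 = 0.5556
  9/8 = 1.125
  1/10 = 0.1
Decimals in increasing order: 0.1 < 0.3333 < 0.5556 < 1.125
Writing each back as its fraction gives the sorted order.
Final answer: 1/10, 1/3, 5/9, 9/8


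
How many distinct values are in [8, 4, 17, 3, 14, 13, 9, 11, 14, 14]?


List all unique values:
Distinct values: [3, 4, 8, 9, 11, 13, 14, 17]
Count = 8
Final answer: 8


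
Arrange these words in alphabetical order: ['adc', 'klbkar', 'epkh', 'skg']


Compare strings character by character (the first differing letter decides):
  'adc' < 'epkh' since 'a' < 'e' at position 1
  'epkh' < 'klbkar' since 'e' < 'k' at position 1
  'klbkar' < 'skg' since 'k' < 's' at position 1
Chaining these comparisons gives the alphabetical order.
Final answer: ['adc', 'epkh', 'klbkar', 'skg']


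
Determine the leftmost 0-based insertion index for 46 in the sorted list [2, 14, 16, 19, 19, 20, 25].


List is sorted: [2, 14, 16, 19, 19, 20, 25]
We need the leftmost position where 46 can be inserted, i.e. the first index whose element is >= 46 (or the end of the list if none is).
Binary search with low=0, high=7 (0-based indices):
  low=0, high=7, mid=3: a[3]=19 < 46, so low = 4
  low=4, high=7, mid=5: a[5]=20 < 46, so low = 6
  low=6, high=7, mid=6: a[6]=25 < 46, so low = 7
Now low = high = 7, so the insertion index is 7.
Final answer: 7


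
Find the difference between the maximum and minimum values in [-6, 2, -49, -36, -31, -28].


Maximum value: 2
Minimum value: -49
Range = 2 - (-49) = 51
Final answer: 51


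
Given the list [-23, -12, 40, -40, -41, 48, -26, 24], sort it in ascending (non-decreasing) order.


Original list: [-23, -12, 40, -40, -41, 48, -26, 24]
Repeatedly take the smallest remaining element:
  Remaining [-23, -12, 40, -40, -41, 48, -26, 24] -> smallest is -41
  Remaining [-23, -12, 40, -40, 48, -26, 24] -> smallest is -40
  Remaining [-23, -12, 40, 48, -26, 24] -> smallest is -26
  Remaining [-23, -12, 40, 48, 24] -> smallest is -23
  Remaining [-12, 40, 48, 24] -> smallest is -12
  Remaining [40, 48, 24] -> smallest is 24
  Remaining [40, 48] -> smallest is 40
  Remaining [48] -> smallest is 48
Collecting the picks in order gives the sorted list.
Final answer: [-41, -40, -26, -23, -12, 24, 40, 48]


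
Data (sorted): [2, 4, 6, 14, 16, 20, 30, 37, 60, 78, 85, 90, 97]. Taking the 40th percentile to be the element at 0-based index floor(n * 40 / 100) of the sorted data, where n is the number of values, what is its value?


The dataset has n = 13 elements.
Index = floor(13 * 40 / 100) = floor(520 / 100) = floor(5.2) = 5
Counting from index 0 in the sorted data, the element at index 5 is 20.
Final answer: 20


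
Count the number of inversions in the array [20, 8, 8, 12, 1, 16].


For each element, count the later elements that are smaller than it:
  20 (index 0): smaller elements after it = [8, 8, 12, 1, 16] -> 5
  8 (index 1): smaller elements after it = [1] -> 1
  8 (index 2): smaller elements after it = [1] -> 1
  12 (index 3): smaller elements after it = [1] -> 1
  1 (index 4): smaller elements after it = [] -> 0
Total inversions = 5 + 1 + 1 + 1 + 0 = 8
Final answer: 8


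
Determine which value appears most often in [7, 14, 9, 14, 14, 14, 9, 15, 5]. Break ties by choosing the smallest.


Count the frequency of each value:
  5 appears 1 time(s)
  7 appears 1 time(s)
  9 appears 2 time(s)
  14 appears 4 time(s)
  15 appears 1 time(s)
Maximum frequency is 4.
Only 14 reaches that frequency, so it is the mode.
Final answer: 14


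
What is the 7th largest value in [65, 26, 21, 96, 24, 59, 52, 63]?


Sort descending: [96, 65, 63, 59, 52, 26, 24, 21]
The 7th element (1-indexed) is at index 6.
Value = 24
Final answer: 24


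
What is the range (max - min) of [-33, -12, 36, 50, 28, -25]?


Maximum value: 50
Minimum value: -33
Range = 50 - (-33) = 83
Final answer: 83


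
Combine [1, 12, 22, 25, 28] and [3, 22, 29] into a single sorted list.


List A: [1, 12, 22, 25, 28]
List B: [3, 22, 29]
Repeatedly compare the front elements and take the smaller:
  1 vs 3 -> take 1
  12 vs 3 -> take 3
  12 vs 22 -> take 12
  22 vs 22 -> take 22
  25 vs 22 -> take 22
  25 vs 29 -> take 25
  28 vs 29 -> take 28
  A is exhausted; append the rest of B: [29]
Final answer: [1, 3, 12, 22, 22, 25, 28, 29]


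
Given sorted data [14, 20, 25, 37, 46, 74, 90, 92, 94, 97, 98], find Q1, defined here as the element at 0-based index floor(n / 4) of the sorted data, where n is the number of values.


The list has n = 11 elements.
Q1 index = floor(11 / 4) = floor(2.75) = 2
Counting from index 0 in the sorted data, the element at index 2 is 25.
Final answer: 25


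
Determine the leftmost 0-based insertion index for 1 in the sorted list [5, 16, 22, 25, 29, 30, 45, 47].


List is sorted: [5, 16, 22, 25, 29, 30, 45, 47]
We need the leftmost position where 1 can be inserted, i.e. the first index whose element is >= 1 (or the end of the list if none is).
Binary search with low=0, high=8 (0-based indices):
  low=0, high=8, mid=4: a[4]=29 >= 1, so high = 4
  low=0, high=4, mid=2: a[2]=22 >= 1, so high = 2
  low=0, high=2, mid=1: a[1]=16 >= 1, so high = 1
  low=0, high=1, mid=0: a[0]=5 >= 1, so high = 0
Now low = high = 0, so the insertion index is 0.
Final answer: 0


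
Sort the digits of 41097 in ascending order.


The number 41097 has digits: 4, 1, 0, 9, 7
Sorted: 0, 1, 4, 7, 9
Joining the sorted digits gives the result.
Final answer: 01479


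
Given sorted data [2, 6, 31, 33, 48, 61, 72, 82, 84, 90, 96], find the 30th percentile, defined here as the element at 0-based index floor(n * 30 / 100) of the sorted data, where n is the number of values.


The dataset has n = 11 elements.
Index = floor(11 * 30 / 100) = floor(330 / 100) = floor(3.3) = 3
Counting from index 0 in the sorted data, the element at index 3 is 33.
Final answer: 33


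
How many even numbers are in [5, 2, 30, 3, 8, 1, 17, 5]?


Check each element:
  5 is odd
  2 is even
  30 is even
  3 is odd
  8 is even
  1 is odd
  17 is odd
  5 is odd
Evens: [2, 30, 8]
Count of evens = 3
Final answer: 3


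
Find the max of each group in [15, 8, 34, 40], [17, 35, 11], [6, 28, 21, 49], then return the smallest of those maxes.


Find max of each group:
  Group 1: [15, 8, 34, 40] -> max = 40
  Group 2: [17, 35, 11] -> max = 35
  Group 3: [6, 28, 21, 49] -> max = 49
Maxes: [40, 35, 49]
Minimum of maxes = 35
Final answer: 35


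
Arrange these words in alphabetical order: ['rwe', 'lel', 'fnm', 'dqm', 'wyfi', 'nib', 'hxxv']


Compare strings character by character (the first differing letter decides):
  'dqm' < 'fnm' since 'd' < 'f' at position 1
  'fnm' < 'hxxv' since 'f' < 'h' at position 1
  'hxxv' < 'lel' since 'h' < 'l' at position 1
  'lel' < 'nib' since 'l' < 'n' at position 1
  'nib' < 'rwe' since 'n' < 'r' at position 1
  'rwe' < 'wyfi' since 'r' < 'w' at position 1
Chaining these comparisons gives the alphabetical order.
Final answer: ['dqm', 'fnm', 'hxxv', 'lel', 'nib', 'rwe', 'wyfi']


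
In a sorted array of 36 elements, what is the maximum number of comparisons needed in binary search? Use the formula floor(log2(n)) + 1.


Binary search halves the search space each step.
Maximum comparisons = floor(log2(36)) + 1
log2(36) = 5.1699
floor(log2(36)) = 5, so 5 + 1 = 6
Final answer: 6


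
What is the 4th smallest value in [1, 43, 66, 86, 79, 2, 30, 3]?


Sort ascending: [1, 2, 3, 30, 43, 66, 79, 86]
The 4th element (1-indexed) is at index 3.
Value = 30
Final answer: 30


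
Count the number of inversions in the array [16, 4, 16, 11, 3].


For each element, count the later elements that are smaller than it:
  16 (index 0): smaller elements after it = [4, 11, 3] -> 3
  4 (index 1): smaller elements after it = [3] -> 1
  16 (index 2): smaller elements after it = [11, 3] -> 2
  11 (index 3): smaller elements after it = [3] -> 1
Total inversions = 3 + 1 + 2 + 1 = 7
Final answer: 7


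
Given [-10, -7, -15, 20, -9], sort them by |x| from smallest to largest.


Compute absolute values:
  |-10| = 10
  |-7| = 7
  |-15| = 15
  |20| = 20
  |-9| = 9
Absolute values in increasing order: 7 < 9 < 10 < 15 < 20
Listing the original numbers in that order gives the answer.
Final answer: [-7, -9, -10, -15, 20]


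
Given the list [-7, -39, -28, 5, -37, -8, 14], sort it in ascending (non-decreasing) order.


Original list: [-7, -39, -28, 5, -37, -8, 14]
Repeatedly take the smallest remaining element:
  Remaining [-7, -39, -28, 5, -37, -8, 14] -> smallest is -39
  Remaining [-7, -28, 5, -37, -8, 14] -> smallest is -37
  Remaining [-7, -28, 5, -8, 14] -> smallest is -28
  Remaining [-7, 5, -8, 14] -> smallest is -8
  Remaining [-7, 5, 14] -> smallest is -7
  Remaining [5, 14] -> smallest is 5
  Remaining [14] -> smallest is 14
Collecting the picks in order gives the sorted list.
Final answer: [-39, -37, -28, -8, -7, 5, 14]


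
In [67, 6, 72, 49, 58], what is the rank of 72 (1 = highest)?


Sort descending: [72, 67, 58, 49, 6]
Find 72 in the sorted list.
72 is at position 1.
Final answer: 1


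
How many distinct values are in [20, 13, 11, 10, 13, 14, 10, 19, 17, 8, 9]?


List all unique values:
Distinct values: [8, 9, 10, 11, 13, 14, 17, 19, 20]
Count = 9
Final answer: 9


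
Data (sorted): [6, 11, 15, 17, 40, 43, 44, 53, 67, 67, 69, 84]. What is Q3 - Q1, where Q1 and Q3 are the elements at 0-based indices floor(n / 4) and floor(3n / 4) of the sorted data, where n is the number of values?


The data has n = 12 elements.
Q1 index = floor(12 / 4) = floor(3) = 3; Q3 index = floor(3 * 12 / 4) = floor(9) = 9
Q1 = element at index 3 = 17
Q3 = element at index 9 = 67
IQR = 67 - 17 = 50
Final answer: 50


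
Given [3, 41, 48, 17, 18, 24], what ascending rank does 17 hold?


Sort ascending: [3, 17, 18, 24, 41, 48]
Find 17 in the sorted list.
17 is at position 2 (1-indexed).
Final answer: 2


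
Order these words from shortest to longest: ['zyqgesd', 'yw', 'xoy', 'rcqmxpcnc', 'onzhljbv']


Compute lengths:
  'zyqgesd' has length 7
  'yw' has length 2
  'xoy' has length 3
  'rcqmxpcnc' has length 9
  'onzhljbv' has length 8
Lengths in increasing order: 2 < 3 < 7 < 8 < 9
Listing the words in that order gives the answer.
Final answer: ['yw', 'xoy', 'zyqgesd', 'onzhljbv', 'rcqmxpcnc']


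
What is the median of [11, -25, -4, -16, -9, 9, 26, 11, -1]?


First, sort the list: [-25, -16, -9, -4, -1, 9, 11, 11, 26]
The list has 9 elements (odd count).
The middle index is 4 (0-based), and the element there is -1.
Final answer: -1


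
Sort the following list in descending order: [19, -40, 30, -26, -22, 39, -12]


Original list: [19, -40, 30, -26, -22, 39, -12]
Repeatedly take the largest remaining element:
  Remaining [19, -40, 30, -26, -22, 39, -12] -> largest is 39
  Remaining [19, -40, 30, -26, -22, -12] -> largest is 30
  Remaining [19, -40, -26, -22, -12] -> largest is 19
  Remaining [-40, -26, -22, -12] -> largest is -12
  Remaining [-40, -26, -22] -> largest is -22
  Remaining [-40, -26] -> largest is -26
  Remaining [-40] -> largest is -40
Collecting the picks in order gives the descending list.
Final answer: [39, 30, 19, -12, -22, -26, -40]


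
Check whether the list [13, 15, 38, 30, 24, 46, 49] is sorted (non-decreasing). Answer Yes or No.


Check consecutive pairs:
  13 <= 15? True
  15 <= 38? True
  38 <= 30? False
  30 <= 24? False
  24 <= 46? True
  46 <= 49? True
2 consecutive pair(s) are out of order, so the list is not sorted.
Final answer: No


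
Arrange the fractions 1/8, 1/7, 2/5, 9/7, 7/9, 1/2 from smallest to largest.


Convert to decimal for comparison:
  1/8 = 0.125
  1/7 = 0.1429
  2/5 = 0.4
  9/7 = 1.2857
  7/9 = 0.7778
  1/2 = 0.5
Decimals in increasing order: 0.125 < 0.1429 < 0.4 < 0.5 < 0.7778 < 1.2857
Writing each back as its fraction gives the sorted order.
Final answer: 1/8, 1/7, 2/5, 1/2, 7/9, 9/7


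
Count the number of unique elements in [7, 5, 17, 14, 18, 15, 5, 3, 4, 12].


List all unique values:
Distinct values: [3, 4, 5, 7, 12, 14, 15, 17, 18]
Count = 9
Final answer: 9


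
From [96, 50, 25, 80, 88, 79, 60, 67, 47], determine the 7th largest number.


Sort descending: [96, 88, 80, 79, 67, 60, 50, 47, 25]
The 7th element (1-indexed) is at index 6.
Value = 50
Final answer: 50


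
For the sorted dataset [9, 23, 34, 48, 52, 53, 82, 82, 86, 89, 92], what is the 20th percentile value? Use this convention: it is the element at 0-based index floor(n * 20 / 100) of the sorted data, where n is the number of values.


The dataset has n = 11 elements.
Index = floor(11 * 20 / 100) = floor(220 / 100) = floor(2.2) = 2
Counting from index 0 in the sorted data, the element at index 2 is 34.
Final answer: 34


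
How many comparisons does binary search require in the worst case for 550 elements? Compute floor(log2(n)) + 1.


Binary search halves the search space each step.
Maximum comparisons = floor(log2(550)) + 1
log2(550) = 9.1033
floor(log2(550)) = 9, so 9 + 1 = 10
Final answer: 10


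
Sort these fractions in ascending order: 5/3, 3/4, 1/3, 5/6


Convert to decimal for comparison:
  5/3 = 1.6667
  3/4 = 0.75
  1/3 = 0.3333
  5/6 = 0.8333
Decimals in increasing order: 0.3333 < 0.75 < 0.8333 < 1.6667
Writing each back as its fraction gives the sorted order.
Final answer: 1/3, 3/4, 5/6, 5/3


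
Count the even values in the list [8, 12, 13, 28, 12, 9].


Check each element:
  8 is even
  12 is even
  13 is odd
  28 is even
  12 is even
  9 is odd
Evens: [8, 12, 28, 12]
Count of evens = 4
Final answer: 4


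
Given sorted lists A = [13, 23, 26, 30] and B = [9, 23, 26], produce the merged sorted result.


List A: [13, 23, 26, 30]
List B: [9, 23, 26]
Repeatedly compare the front elements and take the smaller:
  13 vs 9 -> take 9
  13 vs 23 -> take 13
  23 vs 23 -> take 23
  26 vs 23 -> take 23
  26 vs 26 -> take 26
  30 vs 26 -> take 26
  B is exhausted; append the rest of A: [30]
Final answer: [9, 13, 23, 23, 26, 26, 30]


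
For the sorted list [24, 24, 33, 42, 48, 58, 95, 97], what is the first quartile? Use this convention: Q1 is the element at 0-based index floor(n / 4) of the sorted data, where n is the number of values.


The list has n = 8 elements.
Q1 index = floor(8 / 4) = floor(2) = 2
Counting from index 0 in the sorted data, the element at index 2 is 33.
Final answer: 33


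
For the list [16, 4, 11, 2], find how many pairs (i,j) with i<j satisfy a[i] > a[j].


For each element, count the later elements that are smaller than it:
  16 (index 0): smaller elements after it = [4, 11, 2] -> 3
  4 (index 1): smaller elements after it = [2] -> 1
  11 (index 2): smaller elements after it = [2] -> 1
Total inversions = 3 + 1 + 1 = 5
Final answer: 5


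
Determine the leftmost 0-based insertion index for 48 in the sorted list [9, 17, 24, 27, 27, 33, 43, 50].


List is sorted: [9, 17, 24, 27, 27, 33, 43, 50]
We need the leftmost position where 48 can be inserted, i.e. the first index whose element is >= 48 (or the end of the list if none is).
Binary search with low=0, high=8 (0-based indices):
  low=0, high=8, mid=4: a[4]=27 < 48, so low = 5
  low=5, high=8, mid=6: a[6]=43 < 48, so low = 7
  low=7, high=8, mid=7: a[7]=50 >= 48, so high = 7
Now low = high = 7, so the insertion index is 7.
Final answer: 7


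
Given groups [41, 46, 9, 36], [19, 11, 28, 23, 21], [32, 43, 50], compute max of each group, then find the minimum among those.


Find max of each group:
  Group 1: [41, 46, 9, 36] -> max = 46
  Group 2: [19, 11, 28, 23, 21] -> max = 28
  Group 3: [32, 43, 50] -> max = 50
Maxes: [46, 28, 50]
Minimum of maxes = 28
Final answer: 28


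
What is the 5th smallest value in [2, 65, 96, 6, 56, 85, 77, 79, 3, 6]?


Sort ascending: [2, 3, 6, 6, 56, 65, 77, 79, 85, 96]
The 5th element (1-indexed) is at index 4.
Value = 56
Final answer: 56


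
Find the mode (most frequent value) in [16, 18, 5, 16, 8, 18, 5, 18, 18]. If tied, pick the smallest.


Count the frequency of each value:
  5 appears 2 time(s)
  8 appears 1 time(s)
  16 appears 2 time(s)
  18 appears 4 time(s)
Maximum frequency is 4.
Only 18 reaches that frequency, so it is the mode.
Final answer: 18


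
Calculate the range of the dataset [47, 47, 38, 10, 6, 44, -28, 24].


Maximum value: 47
Minimum value: -28
Range = 47 - (-28) = 75
Final answer: 75


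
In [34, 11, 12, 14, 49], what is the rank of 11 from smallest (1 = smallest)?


Sort ascending: [11, 12, 14, 34, 49]
Find 11 in the sorted list.
11 is at position 1 (1-indexed).
Final answer: 1


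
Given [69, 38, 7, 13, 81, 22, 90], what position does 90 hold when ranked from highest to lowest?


Sort descending: [90, 81, 69, 38, 22, 13, 7]
Find 90 in the sorted list.
90 is at position 1.
Final answer: 1


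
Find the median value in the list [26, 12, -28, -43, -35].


First, sort the list: [-43, -35, -28, 12, 26]
The list has 5 elements (odd count).
The middle index is 2 (0-based), and the element there is -28.
Final answer: -28


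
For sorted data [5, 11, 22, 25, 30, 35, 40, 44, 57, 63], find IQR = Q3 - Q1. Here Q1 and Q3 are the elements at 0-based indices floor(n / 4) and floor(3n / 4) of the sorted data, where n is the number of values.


The data has n = 10 elements.
Q1 index = floor(10 / 4) = floor(2.5) = 2; Q3 index = floor(3 * 10 / 4) = floor(7.5) = 7
Q1 = element at index 2 = 22
Q3 = element at index 7 = 44
IQR = 44 - 22 = 22
Final answer: 22


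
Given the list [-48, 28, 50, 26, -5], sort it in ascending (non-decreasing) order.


Original list: [-48, 28, 50, 26, -5]
Repeatedly take the smallest remaining element:
  Remaining [-48, 28, 50, 26, -5] -> smallest is -48
  Remaining [28, 50, 26, -5] -> smallest is -5
  Remaining [28, 50, 26] -> smallest is 26
  Remaining [28, 50] -> smallest is 28
  Remaining [50] -> smallest is 50
Collecting the picks in order gives the sorted list.
Final answer: [-48, -5, 26, 28, 50]


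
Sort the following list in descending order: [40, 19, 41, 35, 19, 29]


Original list: [40, 19, 41, 35, 19, 29]
Repeatedly take the largest remaining element:
  Remaining [40, 19, 41, 35, 19, 29] -> largest is 41
  Remaining [40, 19, 35, 19, 29] -> largest is 40
  Remaining [19, 35, 19, 29] -> largest is 35
  Remaining [19, 19, 29] -> largest is 29
  Remaining [19, 19] -> largest is 19
  Remaining [19] -> largest is 19
Collecting the picks in order gives the descending list.
Final answer: [41, 40, 35, 29, 19, 19]


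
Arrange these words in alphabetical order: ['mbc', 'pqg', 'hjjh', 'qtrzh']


Compare strings character by character (the first differing letter decides):
  'hjjh' < 'mbc' since 'h' < 'm' at position 1
  'mbc' < 'pqg' since 'm' < 'p' at position 1
  'pqg' < 'qtrzh' since 'p' < 'q' at position 1
Chaining these comparisons gives the alphabetical order.
Final answer: ['hjjh', 'mbc', 'pqg', 'qtrzh']


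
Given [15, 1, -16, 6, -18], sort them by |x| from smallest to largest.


Compute absolute values:
  |15| = 15
  |1| = 1
  |-16| = 16
  |6| = 6
  |-18| = 18
Absolute values in increasing order: 1 < 6 < 15 < 16 < 18
Listing the original numbers in that order gives the answer.
Final answer: [1, 6, 15, -16, -18]


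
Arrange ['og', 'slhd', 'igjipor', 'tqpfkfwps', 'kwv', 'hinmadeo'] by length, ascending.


Compute lengths:
  'og' has length 2
  'slhd' has length 4
  'igjipor' has length 7
  'tqpfkfwps' has length 9
  'kwv' has length 3
  'hinmadeo' has length 8
Lengths in increasing order: 2 < 3 < 4 < 7 < 8 < 9
Listing the words in that order gives the answer.
Final answer: ['og', 'kwv', 'slhd', 'igjipor', 'hinmadeo', 'tqpfkfwps']


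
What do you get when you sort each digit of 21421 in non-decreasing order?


The number 21421 has digits: 2, 1, 4, 2, 1
Sorted: 1, 1, 2, 2, 4
Joining the sorted digits gives the result.
Final answer: 11224


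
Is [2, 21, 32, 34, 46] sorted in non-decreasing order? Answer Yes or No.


Check consecutive pairs:
  2 <= 21? True
  21 <= 32? True
  32 <= 34? True
  34 <= 46? True
Every consecutive pair is in order, so the list is non-decreasing.
Final answer: Yes


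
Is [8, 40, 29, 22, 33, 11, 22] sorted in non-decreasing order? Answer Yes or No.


Check consecutive pairs:
  8 <= 40? True
  40 <= 29? False
  29 <= 22? False
  22 <= 33? True
  33 <= 11? False
  11 <= 22? True
3 consecutive pair(s) are out of order, so the list is not sorted.
Final answer: No


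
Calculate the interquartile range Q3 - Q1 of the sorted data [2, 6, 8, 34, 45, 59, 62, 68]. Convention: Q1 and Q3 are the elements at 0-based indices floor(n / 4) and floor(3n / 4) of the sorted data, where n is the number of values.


The data has n = 8 elements.
Q1 index = floor(8 / 4) = floor(2) = 2; Q3 index = floor(3 * 8 / 4) = floor(6) = 6
Q1 = element at index 2 = 8
Q3 = element at index 6 = 62
IQR = 62 - 8 = 54
Final answer: 54


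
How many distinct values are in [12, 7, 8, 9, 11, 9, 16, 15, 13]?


List all unique values:
Distinct values: [7, 8, 9, 11, 12, 13, 15, 16]
Count = 8
Final answer: 8


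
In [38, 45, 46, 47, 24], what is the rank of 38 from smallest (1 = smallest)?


Sort ascending: [24, 38, 45, 46, 47]
Find 38 in the sorted list.
38 is at position 2 (1-indexed).
Final answer: 2


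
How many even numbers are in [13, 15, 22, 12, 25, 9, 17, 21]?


Check each element:
  13 is odd
  15 is odd
  22 is even
  12 is even
  25 is odd
  9 is odd
  17 is odd
  21 is odd
Evens: [22, 12]
Count of evens = 2
Final answer: 2


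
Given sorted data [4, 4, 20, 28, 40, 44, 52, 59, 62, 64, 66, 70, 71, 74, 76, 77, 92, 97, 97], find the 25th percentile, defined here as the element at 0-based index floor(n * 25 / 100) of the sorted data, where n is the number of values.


The dataset has n = 19 elements.
Index = floor(19 * 25 / 100) = floor(475 / 100) = floor(4.75) = 4
Counting from index 0 in the sorted data, the element at index 4 is 40.
Final answer: 40


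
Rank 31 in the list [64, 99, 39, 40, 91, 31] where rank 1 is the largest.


Sort descending: [99, 91, 64, 40, 39, 31]
Find 31 in the sorted list.
31 is at position 6.
Final answer: 6


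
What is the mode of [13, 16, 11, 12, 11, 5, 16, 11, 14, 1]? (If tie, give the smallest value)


Count the frequency of each value:
  1 appears 1 time(s)
  5 appears 1 time(s)
  11 appears 3 time(s)
  12 appears 1 time(s)
  13 appears 1 time(s)
  14 appears 1 time(s)
  16 appears 2 time(s)
Maximum frequency is 3.
Only 11 reaches that frequency, so it is the mode.
Final answer: 11


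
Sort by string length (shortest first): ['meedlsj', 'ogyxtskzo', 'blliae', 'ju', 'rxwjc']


Compute lengths:
  'meedlsj' has length 7
  'ogyxtskzo' has length 9
  'blliae' has length 6
  'ju' has length 2
  'rxwjc' has length 5
Lengths in increasing order: 2 < 5 < 6 < 7 < 9
Listing the words in that order gives the answer.
Final answer: ['ju', 'rxwjc', 'blliae', 'meedlsj', 'ogyxtskzo']


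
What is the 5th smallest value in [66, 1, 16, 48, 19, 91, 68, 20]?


Sort ascending: [1, 16, 19, 20, 48, 66, 68, 91]
The 5th element (1-indexed) is at index 4.
Value = 48
Final answer: 48


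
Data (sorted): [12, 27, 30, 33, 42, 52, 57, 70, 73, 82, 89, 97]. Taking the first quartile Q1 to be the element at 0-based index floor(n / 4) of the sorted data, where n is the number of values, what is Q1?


The list has n = 12 elements.
Q1 index = floor(12 / 4) = floor(3) = 3
Counting from index 0 in the sorted data, the element at index 3 is 33.
Final answer: 33


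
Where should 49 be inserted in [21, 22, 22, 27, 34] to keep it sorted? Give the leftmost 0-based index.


List is sorted: [21, 22, 22, 27, 34]
We need the leftmost position where 49 can be inserted, i.e. the first index whose element is >= 49 (or the end of the list if none is).
Binary search with low=0, high=5 (0-based indices):
  low=0, high=5, mid=2: a[2]=22 < 49, so low = 3
  low=3, high=5, mid=4: a[4]=34 < 49, so low = 5
Now low = high = 5, so the insertion index is 5.
Final answer: 5


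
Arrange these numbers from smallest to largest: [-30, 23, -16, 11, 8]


Original list: [-30, 23, -16, 11, 8]
Repeatedly take the smallest remaining element:
  Remaining [-30, 23, -16, 11, 8] -> smallest is -30
  Remaining [23, -16, 11, 8] -> smallest is -16
  Remaining [23, 11, 8] -> smallest is 8
  Remaining [23, 11] -> smallest is 11
  Remaining [23] -> smallest is 23
Collecting the picks in order gives the sorted list.
Final answer: [-30, -16, 8, 11, 23]


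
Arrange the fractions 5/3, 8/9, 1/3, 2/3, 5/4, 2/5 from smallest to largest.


Convert to decimal for comparison:
  5/3 = 1.6667
  8/9 = 0.8889
  1/3 = 0.3333
  2/3 = 0.6667
  5/4 = 1.25
  2/5 = 0.4
Decimals in increasing order: 0.3333 < 0.4 < 0.6667 < 0.8889 < 1.25 < 1.6667
Writing each back as its fraction gives the sorted order.
Final answer: 1/3, 2/5, 2/3, 8/9, 5/4, 5/3


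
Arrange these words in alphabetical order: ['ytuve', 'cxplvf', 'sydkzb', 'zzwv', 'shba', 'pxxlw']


Compare strings character by character (the first differing letter decides):
  'cxplvf' < 'pxxlw' since 'c' < 'p' at position 1
  'pxxlw' < 'shba' since 'p' < 's' at position 1
  'shba' < 'sydkzb' since 'h' < 'y' at position 2
  'sydkzb' < 'ytuve' since 's' < 'y' at position 1
  'ytuve' < 'zzwv' since 'y' < 'z' at position 1
Chaining these comparisons gives the alphabetical order.
Final answer: ['cxplvf', 'pxxlw', 'shba', 'sydkzb', 'ytuve', 'zzwv']


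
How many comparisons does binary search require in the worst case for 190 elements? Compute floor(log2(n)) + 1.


Binary search halves the search space each step.
Maximum comparisons = floor(log2(190)) + 1
log2(190) = 7.5699
floor(log2(190)) = 7, so 7 + 1 = 8
Final answer: 8


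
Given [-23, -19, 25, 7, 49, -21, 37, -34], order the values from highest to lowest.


Original list: [-23, -19, 25, 7, 49, -21, 37, -34]
Repeatedly take the largest remaining element:
  Remaining [-23, -19, 25, 7, 49, -21, 37, -34] -> largest is 49
  Remaining [-23, -19, 25, 7, -21, 37, -34] -> largest is 37
  Remaining [-23, -19, 25, 7, -21, -34] -> largest is 25
  Remaining [-23, -19, 7, -21, -34] -> largest is 7
  Remaining [-23, -19, -21, -34] -> largest is -19
  Remaining [-23, -21, -34] -> largest is -21
  Remaining [-23, -34] -> largest is -23
  Remaining [-34] -> largest is -34
Collecting the picks in order gives the descending list.
Final answer: [49, 37, 25, 7, -19, -21, -23, -34]


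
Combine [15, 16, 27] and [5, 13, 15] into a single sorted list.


List A: [15, 16, 27]
List B: [5, 13, 15]
Repeatedly compare the front elements and take the smaller:
  15 vs 5 -> take 5
  15 vs 13 -> take 13
  15 vs 15 -> take 15
  16 vs 15 -> take 15
  B is exhausted; append the rest of A: [16, 27]
Final answer: [5, 13, 15, 15, 16, 27]


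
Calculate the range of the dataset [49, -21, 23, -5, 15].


Maximum value: 49
Minimum value: -21
Range = 49 - (-21) = 70
Final answer: 70


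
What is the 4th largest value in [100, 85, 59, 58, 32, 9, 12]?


Sort descending: [100, 85, 59, 58, 32, 12, 9]
The 4th element (1-indexed) is at index 3.
Value = 58
Final answer: 58


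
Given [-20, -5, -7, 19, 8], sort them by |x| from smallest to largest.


Compute absolute values:
  |-20| = 20
  |-5| = 5
  |-7| = 7
  |19| = 19
  |8| = 8
Absolute values in increasing order: 5 < 7 < 8 < 19 < 20
Listing the original numbers in that order gives the answer.
Final answer: [-5, -7, 8, 19, -20]


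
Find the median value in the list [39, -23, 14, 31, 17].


First, sort the list: [-23, 14, 17, 31, 39]
The list has 5 elements (odd count).
The middle index is 2 (0-based), and the element there is 17.
Final answer: 17


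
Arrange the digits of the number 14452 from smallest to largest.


The number 14452 has digits: 1, 4, 4, 5, 2
Sorted: 1, 2, 4, 4, 5
Joining the sorted digits gives the result.
Final answer: 12445


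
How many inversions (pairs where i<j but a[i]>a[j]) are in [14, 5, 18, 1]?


For each element, count the later elements that are smaller than it:
  14 (index 0): smaller elements after it = [5, 1] -> 2
  5 (index 1): smaller elements after it = [1] -> 1
  18 (index 2): smaller elements after it = [1] -> 1
Total inversions = 2 + 1 + 1 = 4
Final answer: 4


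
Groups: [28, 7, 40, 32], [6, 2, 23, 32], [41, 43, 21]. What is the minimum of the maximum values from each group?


Find max of each group:
  Group 1: [28, 7, 40, 32] -> max = 40
  Group 2: [6, 2, 23, 32] -> max = 32
  Group 3: [41, 43, 21] -> max = 43
Maxes: [40, 32, 43]
Minimum of maxes = 32
Final answer: 32


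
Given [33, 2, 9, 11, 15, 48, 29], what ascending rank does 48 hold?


Sort ascending: [2, 9, 11, 15, 29, 33, 48]
Find 48 in the sorted list.
48 is at position 7 (1-indexed).
Final answer: 7


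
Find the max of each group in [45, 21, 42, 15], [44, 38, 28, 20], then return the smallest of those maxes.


Find max of each group:
  Group 1: [45, 21, 42, 15] -> max = 45
  Group 2: [44, 38, 28, 20] -> max = 44
Maxes: [45, 44]
Minimum of maxes = 44
Final answer: 44


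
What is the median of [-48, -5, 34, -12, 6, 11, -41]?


First, sort the list: [-48, -41, -12, -5, 6, 11, 34]
The list has 7 elements (odd count).
The middle index is 3 (0-based), and the element there is -5.
Final answer: -5


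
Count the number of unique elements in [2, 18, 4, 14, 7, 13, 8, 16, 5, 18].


List all unique values:
Distinct values: [2, 4, 5, 7, 8, 13, 14, 16, 18]
Count = 9
Final answer: 9


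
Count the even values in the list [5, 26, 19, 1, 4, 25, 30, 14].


Check each element:
  5 is odd
  26 is even
  19 is odd
  1 is odd
  4 is even
  25 is odd
  30 is even
  14 is even
Evens: [26, 4, 30, 14]
Count of evens = 4
Final answer: 4


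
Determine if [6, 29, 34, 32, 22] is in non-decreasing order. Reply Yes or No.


Check consecutive pairs:
  6 <= 29? True
  29 <= 34? True
  34 <= 32? False
  32 <= 22? False
2 consecutive pair(s) are out of order, so the list is not sorted.
Final answer: No


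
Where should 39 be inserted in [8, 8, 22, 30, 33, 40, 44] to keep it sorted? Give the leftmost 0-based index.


List is sorted: [8, 8, 22, 30, 33, 40, 44]
We need the leftmost position where 39 can be inserted, i.e. the first index whose element is >= 39 (or the end of the list if none is).
Binary search with low=0, high=7 (0-based indices):
  low=0, high=7, mid=3: a[3]=30 < 39, so low = 4
  low=4, high=7, mid=5: a[5]=40 >= 39, so high = 5
  low=4, high=5, mid=4: a[4]=33 < 39, so low = 5
Now low = high = 5, so the insertion index is 5.
Final answer: 5


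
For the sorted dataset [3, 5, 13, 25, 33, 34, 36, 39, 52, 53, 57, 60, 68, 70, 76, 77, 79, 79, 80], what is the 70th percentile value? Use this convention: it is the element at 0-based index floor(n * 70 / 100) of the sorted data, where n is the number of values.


The dataset has n = 19 elements.
Index = floor(19 * 70 / 100) = floor(1330 / 100) = floor(13.3) = 13
Counting from index 0 in the sorted data, the element at index 13 is 70.
Final answer: 70


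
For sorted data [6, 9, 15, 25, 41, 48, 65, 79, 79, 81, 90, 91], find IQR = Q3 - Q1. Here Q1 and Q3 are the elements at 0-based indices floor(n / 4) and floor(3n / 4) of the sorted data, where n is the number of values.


The data has n = 12 elements.
Q1 index = floor(12 / 4) = floor(3) = 3; Q3 index = floor(3 * 12 / 4) = floor(9) = 9
Q1 = element at index 3 = 25
Q3 = element at index 9 = 81
IQR = 81 - 25 = 56
Final answer: 56


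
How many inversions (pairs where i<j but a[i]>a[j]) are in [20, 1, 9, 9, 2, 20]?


For each element, count the later elements that are smaller than it:
  20 (index 0): smaller elements after it = [1, 9, 9, 2] -> 4
  1 (index 1): smaller elements after it = [] -> 0
  9 (index 2): smaller elements after it = [2] -> 1
  9 (index 3): smaller elements after it = [2] -> 1
  2 (index 4): smaller elements after it = [] -> 0
Total inversions = 4 + 0 + 1 + 1 + 0 = 6
Final answer: 6


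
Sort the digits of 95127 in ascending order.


The number 95127 has digits: 9, 5, 1, 2, 7
Sorted: 1, 2, 5, 7, 9
Joining the sorted digits gives the result.
Final answer: 12579


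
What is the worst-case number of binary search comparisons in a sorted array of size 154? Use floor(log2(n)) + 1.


Binary search halves the search space each step.
Maximum comparisons = floor(log2(154)) + 1
log2(154) = 7.2668
floor(log2(154)) = 7, so 7 + 1 = 8
Final answer: 8


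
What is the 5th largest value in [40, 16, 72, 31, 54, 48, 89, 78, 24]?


Sort descending: [89, 78, 72, 54, 48, 40, 31, 24, 16]
The 5th element (1-indexed) is at index 4.
Value = 48
Final answer: 48


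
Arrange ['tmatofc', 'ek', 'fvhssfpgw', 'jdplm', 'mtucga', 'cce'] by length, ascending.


Compute lengths:
  'tmatofc' has length 7
  'ek' has length 2
  'fvhssfpgw' has length 9
  'jdplm' has length 5
  'mtucga' has length 6
  'cce' has length 3
Lengths in increasing order: 2 < 3 < 5 < 6 < 7 < 9
Listing the words in that order gives the answer.
Final answer: ['ek', 'cce', 'jdplm', 'mtucga', 'tmatofc', 'fvhssfpgw']


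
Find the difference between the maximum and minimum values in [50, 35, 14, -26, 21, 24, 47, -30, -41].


Maximum value: 50
Minimum value: -41
Range = 50 - (-41) = 91
Final answer: 91


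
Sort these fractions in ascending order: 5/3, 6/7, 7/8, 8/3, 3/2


Convert to decimal for comparison:
  5/3 = 1.6667
  6/7 = 0.8571
  7/8 = 0.875
  8/3 = 2.6667
  3/2 = 1.5
Decimals in increasing order: 0.8571 < 0.875 < 1.5 < 1.6667 < 2.6667
Writing each back as its fraction gives the sorted order.
Final answer: 6/7, 7/8, 3/2, 5/3, 8/3


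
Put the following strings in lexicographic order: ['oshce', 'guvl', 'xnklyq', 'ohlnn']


Compare strings character by character (the first differing letter decides):
  'guvl' < 'ohlnn' since 'g' < 'o' at position 1
  'ohlnn' < 'oshce' since 'h' < 's' at position 2
  'oshce' < 'xnklyq' since 'o' < 'x' at position 1
Chaining these comparisons gives the alphabetical order.
Final answer: ['guvl', 'ohlnn', 'oshce', 'xnklyq']


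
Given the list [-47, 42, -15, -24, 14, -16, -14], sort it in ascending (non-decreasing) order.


Original list: [-47, 42, -15, -24, 14, -16, -14]
Repeatedly take the smallest remaining element:
  Remaining [-47, 42, -15, -24, 14, -16, -14] -> smallest is -47
  Remaining [42, -15, -24, 14, -16, -14] -> smallest is -24
  Remaining [42, -15, 14, -16, -14] -> smallest is -16
  Remaining [42, -15, 14, -14] -> smallest is -15
  Remaining [42, 14, -14] -> smallest is -14
  Remaining [42, 14] -> smallest is 14
  Remaining [42] -> smallest is 42
Collecting the picks in order gives the sorted list.
Final answer: [-47, -24, -16, -15, -14, 14, 42]


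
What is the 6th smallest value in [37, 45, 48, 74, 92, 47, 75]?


Sort ascending: [37, 45, 47, 48, 74, 75, 92]
The 6th element (1-indexed) is at index 5.
Value = 75
Final answer: 75


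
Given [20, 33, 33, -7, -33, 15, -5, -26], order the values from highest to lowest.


Original list: [20, 33, 33, -7, -33, 15, -5, -26]
Repeatedly take the largest remaining element:
  Remaining [20, 33, 33, -7, -33, 15, -5, -26] -> largest is 33
  Remaining [20, 33, -7, -33, 15, -5, -26] -> largest is 33
  Remaining [20, -7, -33, 15, -5, -26] -> largest is 20
  Remaining [-7, -33, 15, -5, -26] -> largest is 15
  Remaining [-7, -33, -5, -26] -> largest is -5
  Remaining [-7, -33, -26] -> largest is -7
  Remaining [-33, -26] -> largest is -26
  Remaining [-33] -> largest is -33
Collecting the picks in order gives the descending list.
Final answer: [33, 33, 20, 15, -5, -7, -26, -33]


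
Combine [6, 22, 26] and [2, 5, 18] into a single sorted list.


List A: [6, 22, 26]
List B: [2, 5, 18]
Repeatedly compare the front elements and take the smaller:
  6 vs 2 -> take 2
  6 vs 5 -> take 5
  6 vs 18 -> take 6
  22 vs 18 -> take 18
  B is exhausted; append the rest of A: [22, 26]
Final answer: [2, 5, 6, 18, 22, 26]


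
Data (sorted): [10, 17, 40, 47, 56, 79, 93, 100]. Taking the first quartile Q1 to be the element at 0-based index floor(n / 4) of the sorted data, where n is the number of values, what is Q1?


The list has n = 8 elements.
Q1 index = floor(8 / 4) = floor(2) = 2
Counting from index 0 in the sorted data, the element at index 2 is 40.
Final answer: 40


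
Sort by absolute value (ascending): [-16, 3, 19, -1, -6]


Compute absolute values:
  |-16| = 16
  |3| = 3
  |19| = 19
  |-1| = 1
  |-6| = 6
Absolute values in increasing order: 1 < 3 < 6 < 16 < 19
Listing the original numbers in that order gives the answer.
Final answer: [-1, 3, -6, -16, 19]


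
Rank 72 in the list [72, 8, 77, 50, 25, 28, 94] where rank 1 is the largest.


Sort descending: [94, 77, 72, 50, 28, 25, 8]
Find 72 in the sorted list.
72 is at position 3.
Final answer: 3


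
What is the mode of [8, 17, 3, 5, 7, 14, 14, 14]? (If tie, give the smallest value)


Count the frequency of each value:
  3 appears 1 time(s)
  5 appears 1 time(s)
  7 appears 1 time(s)
  8 appears 1 time(s)
  14 appears 3 time(s)
  17 appears 1 time(s)
Maximum frequency is 3.
Only 14 reaches that frequency, so it is the mode.
Final answer: 14


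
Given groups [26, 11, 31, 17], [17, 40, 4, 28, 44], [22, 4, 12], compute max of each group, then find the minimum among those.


Find max of each group:
  Group 1: [26, 11, 31, 17] -> max = 31
  Group 2: [17, 40, 4, 28, 44] -> max = 44
  Group 3: [22, 4, 12] -> max = 22
Maxes: [31, 44, 22]
Minimum of maxes = 22
Final answer: 22


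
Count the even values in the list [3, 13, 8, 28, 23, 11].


Check each element:
  3 is odd
  13 is odd
  8 is even
  28 is even
  23 is odd
  11 is odd
Evens: [8, 28]
Count of evens = 2
Final answer: 2


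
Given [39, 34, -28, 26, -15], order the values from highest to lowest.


Original list: [39, 34, -28, 26, -15]
Repeatedly take the largest remaining element:
  Remaining [39, 34, -28, 26, -15] -> largest is 39
  Remaining [34, -28, 26, -15] -> largest is 34
  Remaining [-28, 26, -15] -> largest is 26
  Remaining [-28, -15] -> largest is -15
  Remaining [-28] -> largest is -28
Collecting the picks in order gives the descending list.
Final answer: [39, 34, 26, -15, -28]


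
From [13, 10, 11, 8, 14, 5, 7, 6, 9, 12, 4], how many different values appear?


List all unique values:
Distinct values: [4, 5, 6, 7, 8, 9, 10, 11, 12, 13, 14]
Count = 11
Final answer: 11
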